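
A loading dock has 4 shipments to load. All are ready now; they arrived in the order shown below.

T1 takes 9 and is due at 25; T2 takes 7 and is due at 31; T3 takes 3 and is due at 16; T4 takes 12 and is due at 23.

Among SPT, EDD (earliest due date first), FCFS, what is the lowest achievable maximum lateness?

0

SPT (increasing processing time): T3 T2 T1 T4.
T3: 0→3, due 16, lateness -13
T2: 3→10, due 31, lateness -21
T1: 10→19, due 25, lateness -6
T4: 19→31, due 23, lateness 8
Maximum = 8.
EDD (increasing due date): T3 T4 T1 T2.
T3: 0→3, due 16, lateness -13
T4: 3→15, due 23, lateness -8
T1: 15→24, due 25, lateness -1
T2: 24→31, due 31, lateness 0
Maximum = 0.
FIFO (arrival order): T1 T2 T3 T4.
T1: 0→9, due 25, lateness -16
T2: 9→16, due 31, lateness -15
T3: 16→19, due 16, lateness 3
T4: 19→31, due 23, lateness 8
Maximum = 8.
SPT 8, EDD 0, FIFO 8 → minimum 0.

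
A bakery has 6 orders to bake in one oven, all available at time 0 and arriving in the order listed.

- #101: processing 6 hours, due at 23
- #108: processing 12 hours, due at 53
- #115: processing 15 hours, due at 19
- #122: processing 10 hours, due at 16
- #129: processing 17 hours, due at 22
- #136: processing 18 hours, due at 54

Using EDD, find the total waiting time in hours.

185

EDD (increasing due date): #122 #115 #129 #101 #108 #136.
#122: waits 0, runs 0→10
#115: waits 10, runs 10→25
#129: waits 25, runs 25→42
#101: waits 42, runs 42→48
#108: waits 48, runs 48→60
#136: waits 60, runs 60→78
Sum = 0+10+25+42+48+60 = 185.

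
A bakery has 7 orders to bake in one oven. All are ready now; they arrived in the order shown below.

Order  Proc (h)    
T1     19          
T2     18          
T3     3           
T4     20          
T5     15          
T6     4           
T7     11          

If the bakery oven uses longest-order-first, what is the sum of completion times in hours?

LPT (decreasing processing time): T4 T1 T2 T5 T7 T6 T3.
T4: 0→20
T1: 20→39
T2: 39→57
T5: 57→72
T7: 72→83
T6: 83→87
T3: 87→90
Sum = 20+39+57+72+83+87+90 = 448.

448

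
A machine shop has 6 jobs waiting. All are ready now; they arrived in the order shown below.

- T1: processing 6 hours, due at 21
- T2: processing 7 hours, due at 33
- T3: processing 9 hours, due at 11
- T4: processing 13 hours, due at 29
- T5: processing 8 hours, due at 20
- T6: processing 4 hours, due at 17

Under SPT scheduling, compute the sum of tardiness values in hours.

46

SPT (increasing processing time): T6 T1 T2 T5 T3 T4.
T6: 0→4, due 17, tardiness 0
T1: 4→10, due 21, tardiness 0
T2: 10→17, due 33, tardiness 0
T5: 17→25, due 20, tardiness 5
T3: 25→34, due 11, tardiness 23
T4: 34→47, due 29, tardiness 18
Sum = 0+0+0+5+23+18 = 46.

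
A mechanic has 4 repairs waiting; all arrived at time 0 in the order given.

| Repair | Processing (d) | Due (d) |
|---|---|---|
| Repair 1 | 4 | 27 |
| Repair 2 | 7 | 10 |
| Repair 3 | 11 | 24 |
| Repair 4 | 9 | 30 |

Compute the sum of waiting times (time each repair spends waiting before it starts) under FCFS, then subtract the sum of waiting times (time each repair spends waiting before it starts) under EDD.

-10

FIFO (arrival order): Repair 1 Repair 2 Repair 3 Repair 4.
Repair 1: waits 0, runs 0→4
Repair 2: waits 4, runs 4→11
Repair 3: waits 11, runs 11→22
Repair 4: waits 22, runs 22→31
Sum = 0+4+11+22 = 37.
EDD (increasing due date): Repair 2 Repair 3 Repair 1 Repair 4.
Repair 2: waits 0, runs 0→7
Repair 3: waits 7, runs 7→18
Repair 1: waits 18, runs 18→22
Repair 4: waits 22, runs 22→31
Sum = 0+7+18+22 = 47.
Difference = 37 − 47 = -10.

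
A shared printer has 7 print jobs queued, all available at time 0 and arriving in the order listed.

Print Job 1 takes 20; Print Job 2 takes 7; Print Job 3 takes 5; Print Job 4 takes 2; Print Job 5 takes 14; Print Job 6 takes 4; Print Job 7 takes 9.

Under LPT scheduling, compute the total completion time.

LPT (decreasing processing time): Print Job 1 Print Job 5 Print Job 7 Print Job 2 Print Job 3 Print Job 6 Print Job 4.
Print Job 1: 0→20
Print Job 5: 20→34
Print Job 7: 34→43
Print Job 2: 43→50
Print Job 3: 50→55
Print Job 6: 55→59
Print Job 4: 59→61
Sum = 20+34+43+50+55+59+61 = 322.

322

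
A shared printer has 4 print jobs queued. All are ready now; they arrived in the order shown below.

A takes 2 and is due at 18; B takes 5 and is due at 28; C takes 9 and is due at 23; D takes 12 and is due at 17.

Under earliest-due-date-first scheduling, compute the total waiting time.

EDD (increasing due date): D A C B.
D: waits 0, runs 0→12
A: waits 12, runs 12→14
C: waits 14, runs 14→23
B: waits 23, runs 23→28
Sum = 0+12+14+23 = 49.

49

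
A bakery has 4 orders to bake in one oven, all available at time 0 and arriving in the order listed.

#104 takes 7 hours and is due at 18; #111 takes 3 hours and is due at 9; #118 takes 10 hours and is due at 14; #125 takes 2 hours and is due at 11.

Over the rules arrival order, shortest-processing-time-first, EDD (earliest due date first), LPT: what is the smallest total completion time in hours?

41

FIFO (arrival order): #104 #111 #118 #125.
#104: 0→7
#111: 7→10
#118: 10→20
#125: 20→22
Sum = 7+10+20+22 = 59.
SPT (increasing processing time): #125 #111 #104 #118.
#125: 0→2
#111: 2→5
#104: 5→12
#118: 12→22
Sum = 2+5+12+22 = 41.
EDD (increasing due date): #111 #125 #118 #104.
#111: 0→3
#125: 3→5
#118: 5→15
#104: 15→22
Sum = 3+5+15+22 = 45.
LPT (decreasing processing time): #118 #104 #111 #125.
#118: 0→10
#104: 10→17
#111: 17→20
#125: 20→22
Sum = 10+17+20+22 = 69.
FIFO 59, SPT 41, EDD 45, LPT 69 → minimum 41.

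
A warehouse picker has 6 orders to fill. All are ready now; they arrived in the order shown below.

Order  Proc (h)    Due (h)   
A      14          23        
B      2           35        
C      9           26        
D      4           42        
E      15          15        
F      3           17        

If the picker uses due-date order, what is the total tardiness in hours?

EDD (increasing due date): E F A C B D.
E: 0→15, due 15, tardiness 0
F: 15→18, due 17, tardiness 1
A: 18→32, due 23, tardiness 9
C: 32→41, due 26, tardiness 15
B: 41→43, due 35, tardiness 8
D: 43→47, due 42, tardiness 5
Sum = 0+1+9+15+8+5 = 38.

38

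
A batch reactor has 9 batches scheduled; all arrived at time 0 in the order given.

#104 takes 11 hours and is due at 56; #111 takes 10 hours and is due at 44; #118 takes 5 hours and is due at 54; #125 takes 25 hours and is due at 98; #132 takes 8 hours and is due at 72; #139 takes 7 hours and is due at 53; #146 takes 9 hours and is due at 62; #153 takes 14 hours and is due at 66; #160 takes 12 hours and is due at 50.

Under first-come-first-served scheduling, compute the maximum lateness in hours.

51

FIFO (arrival order): #104 #111 #118 #125 #132 #139 #146 #153 #160.
#104: 0→11, due 56, lateness -45
#111: 11→21, due 44, lateness -23
#118: 21→26, due 54, lateness -28
#125: 26→51, due 98, lateness -47
#132: 51→59, due 72, lateness -13
#139: 59→66, due 53, lateness 13
#146: 66→75, due 62, lateness 13
#153: 75→89, due 66, lateness 23
#160: 89→101, due 50, lateness 51
Maximum = 51.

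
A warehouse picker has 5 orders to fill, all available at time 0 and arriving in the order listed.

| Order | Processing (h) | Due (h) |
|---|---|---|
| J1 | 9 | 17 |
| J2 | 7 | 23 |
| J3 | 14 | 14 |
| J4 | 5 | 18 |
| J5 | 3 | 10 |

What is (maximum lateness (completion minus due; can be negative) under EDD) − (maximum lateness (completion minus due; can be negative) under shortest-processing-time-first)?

-9

EDD (increasing due date): J5 J3 J1 J4 J2.
J5: 0→3, due 10, lateness -7
J3: 3→17, due 14, lateness 3
J1: 17→26, due 17, lateness 9
J4: 26→31, due 18, lateness 13
J2: 31→38, due 23, lateness 15
Maximum = 15.
SPT (increasing processing time): J5 J4 J2 J1 J3.
J5: 0→3, due 10, lateness -7
J4: 3→8, due 18, lateness -10
J2: 8→15, due 23, lateness -8
J1: 15→24, due 17, lateness 7
J3: 24→38, due 14, lateness 24
Maximum = 24.
Difference = 15 − 24 = -9.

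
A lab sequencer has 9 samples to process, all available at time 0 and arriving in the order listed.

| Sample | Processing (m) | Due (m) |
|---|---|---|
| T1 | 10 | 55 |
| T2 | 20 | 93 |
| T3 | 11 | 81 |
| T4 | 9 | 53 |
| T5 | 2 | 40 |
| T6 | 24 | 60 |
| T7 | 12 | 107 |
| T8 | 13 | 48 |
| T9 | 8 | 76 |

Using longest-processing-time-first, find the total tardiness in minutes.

190

LPT (decreasing processing time): T6 T2 T8 T7 T3 T1 T4 T9 T5.
T6: 0→24, due 60, tardiness 0
T2: 24→44, due 93, tardiness 0
T8: 44→57, due 48, tardiness 9
T7: 57→69, due 107, tardiness 0
T3: 69→80, due 81, tardiness 0
T1: 80→90, due 55, tardiness 35
T4: 90→99, due 53, tardiness 46
T9: 99→107, due 76, tardiness 31
T5: 107→109, due 40, tardiness 69
Sum = 0+0+9+0+0+35+46+31+69 = 190.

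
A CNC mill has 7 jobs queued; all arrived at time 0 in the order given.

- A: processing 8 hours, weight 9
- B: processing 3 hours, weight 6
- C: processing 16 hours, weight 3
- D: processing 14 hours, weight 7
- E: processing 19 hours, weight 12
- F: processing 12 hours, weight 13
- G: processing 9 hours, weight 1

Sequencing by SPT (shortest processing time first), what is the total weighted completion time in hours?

SPT (increasing processing time): B A G F D C E.
B: finishes 3, weight 6, w·C = 18
A: finishes 11, weight 9, w·C = 99
G: finishes 20, weight 1, w·C = 20
F: finishes 32, weight 13, w·C = 416
D: finishes 46, weight 7, w·C = 322
C: finishes 62, weight 3, w·C = 186
E: finishes 81, weight 12, w·C = 972
Sum = 18+99+20+416+322+186+972 = 2033.

2033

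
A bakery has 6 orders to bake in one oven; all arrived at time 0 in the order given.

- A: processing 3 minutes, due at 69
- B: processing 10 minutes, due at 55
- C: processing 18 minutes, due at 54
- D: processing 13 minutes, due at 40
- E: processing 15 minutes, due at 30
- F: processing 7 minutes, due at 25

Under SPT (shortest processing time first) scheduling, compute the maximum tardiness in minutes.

18

SPT (increasing processing time): A F B D E C.
A: 0→3, due 69, tardiness 0
F: 3→10, due 25, tardiness 0
B: 10→20, due 55, tardiness 0
D: 20→33, due 40, tardiness 0
E: 33→48, due 30, tardiness 18
C: 48→66, due 54, tardiness 12
Maximum = 18.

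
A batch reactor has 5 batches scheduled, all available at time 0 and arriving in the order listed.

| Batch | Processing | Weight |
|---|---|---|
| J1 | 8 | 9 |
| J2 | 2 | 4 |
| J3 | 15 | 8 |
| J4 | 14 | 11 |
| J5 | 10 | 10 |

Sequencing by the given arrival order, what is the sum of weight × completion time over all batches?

FIFO (arrival order): J1 J2 J3 J4 J5.
J1: finishes 8, weight 9, w·C = 72
J2: finishes 10, weight 4, w·C = 40
J3: finishes 25, weight 8, w·C = 200
J4: finishes 39, weight 11, w·C = 429
J5: finishes 49, weight 10, w·C = 490
Sum = 72+40+200+429+490 = 1231.

1231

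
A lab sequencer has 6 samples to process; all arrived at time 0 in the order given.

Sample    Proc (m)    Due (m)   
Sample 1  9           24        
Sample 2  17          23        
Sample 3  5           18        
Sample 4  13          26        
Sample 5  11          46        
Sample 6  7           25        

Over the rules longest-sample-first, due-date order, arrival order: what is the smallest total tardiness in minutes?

61

LPT (decreasing processing time): Sample 2 Sample 4 Sample 5 Sample 1 Sample 6 Sample 3.
Sample 2: 0→17, due 23, tardiness 0
Sample 4: 17→30, due 26, tardiness 4
Sample 5: 30→41, due 46, tardiness 0
Sample 1: 41→50, due 24, tardiness 26
Sample 6: 50→57, due 25, tardiness 32
Sample 3: 57→62, due 18, tardiness 44
Sum = 0+4+0+26+32+44 = 106.
EDD (increasing due date): Sample 3 Sample 2 Sample 1 Sample 6 Sample 4 Sample 5.
Sample 3: 0→5, due 18, tardiness 0
Sample 2: 5→22, due 23, tardiness 0
Sample 1: 22→31, due 24, tardiness 7
Sample 6: 31→38, due 25, tardiness 13
Sample 4: 38→51, due 26, tardiness 25
Sample 5: 51→62, due 46, tardiness 16
Sum = 0+0+7+13+25+16 = 61.
FIFO (arrival order): Sample 1 Sample 2 Sample 3 Sample 4 Sample 5 Sample 6.
Sample 1: 0→9, due 24, tardiness 0
Sample 2: 9→26, due 23, tardiness 3
Sample 3: 26→31, due 18, tardiness 13
Sample 4: 31→44, due 26, tardiness 18
Sample 5: 44→55, due 46, tardiness 9
Sample 6: 55→62, due 25, tardiness 37
Sum = 0+3+13+18+9+37 = 80.
LPT 106, EDD 61, FIFO 80 → minimum 61.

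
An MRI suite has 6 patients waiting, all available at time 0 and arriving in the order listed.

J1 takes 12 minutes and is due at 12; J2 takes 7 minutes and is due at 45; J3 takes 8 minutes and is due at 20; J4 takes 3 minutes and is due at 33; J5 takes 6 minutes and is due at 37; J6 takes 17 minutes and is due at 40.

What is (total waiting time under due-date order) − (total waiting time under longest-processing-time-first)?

EDD (increasing due date): J1 J3 J4 J5 J6 J2.
J1: waits 0, runs 0→12
J3: waits 12, runs 12→20
J4: waits 20, runs 20→23
J5: waits 23, runs 23→29
J6: waits 29, runs 29→46
J2: waits 46, runs 46→53
Sum = 0+12+20+23+29+46 = 130.
LPT (decreasing processing time): J6 J1 J3 J2 J5 J4.
J6: waits 0, runs 0→17
J1: waits 17, runs 17→29
J3: waits 29, runs 29→37
J2: waits 37, runs 37→44
J5: waits 44, runs 44→50
J4: waits 50, runs 50→53
Sum = 0+17+29+37+44+50 = 177.
Difference = 130 − 177 = -47.

-47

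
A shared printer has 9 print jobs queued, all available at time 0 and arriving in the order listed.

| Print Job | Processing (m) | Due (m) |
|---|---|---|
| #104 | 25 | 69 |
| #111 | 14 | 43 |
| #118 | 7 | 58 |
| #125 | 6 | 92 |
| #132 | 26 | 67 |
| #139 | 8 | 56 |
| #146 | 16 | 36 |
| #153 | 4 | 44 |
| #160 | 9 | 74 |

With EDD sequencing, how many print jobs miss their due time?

EDD (increasing due date): #146 #111 #153 #139 #118 #132 #104 #160 #125.
#146: 0→16, due 36, tardiness 0
#111: 16→30, due 43, tardiness 0
#153: 30→34, due 44, tardiness 0
#139: 34→42, due 56, tardiness 0
#118: 42→49, due 58, tardiness 0
#132: 49→75, due 67, tardiness 8
#104: 75→100, due 69, tardiness 31
#160: 100→109, due 74, tardiness 35
#125: 109→115, due 92, tardiness 23
Late print jobs: 4.

4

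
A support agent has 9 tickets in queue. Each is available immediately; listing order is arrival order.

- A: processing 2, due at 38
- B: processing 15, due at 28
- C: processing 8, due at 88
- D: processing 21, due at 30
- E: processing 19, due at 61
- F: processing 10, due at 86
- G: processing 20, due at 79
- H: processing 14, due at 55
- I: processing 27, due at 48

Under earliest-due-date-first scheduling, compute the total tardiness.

EDD (increasing due date): B D A I H E G F C.
B: 0→15, due 28, tardiness 0
D: 15→36, due 30, tardiness 6
A: 36→38, due 38, tardiness 0
I: 38→65, due 48, tardiness 17
H: 65→79, due 55, tardiness 24
E: 79→98, due 61, tardiness 37
G: 98→118, due 79, tardiness 39
F: 118→128, due 86, tardiness 42
C: 128→136, due 88, tardiness 48
Sum = 0+6+0+17+24+37+39+42+48 = 213.

213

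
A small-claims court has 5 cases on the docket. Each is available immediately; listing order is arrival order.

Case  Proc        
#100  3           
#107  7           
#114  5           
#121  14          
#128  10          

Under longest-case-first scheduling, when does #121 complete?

14

LPT (decreasing processing time): #121 #128 #107 #114 #100.
#121: 0→14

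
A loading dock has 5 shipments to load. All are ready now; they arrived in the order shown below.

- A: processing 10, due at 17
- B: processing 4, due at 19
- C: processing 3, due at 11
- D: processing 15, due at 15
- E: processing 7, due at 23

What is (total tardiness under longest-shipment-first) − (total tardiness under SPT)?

31

LPT (decreasing processing time): D A E B C.
D: 0→15, due 15, tardiness 0
A: 15→25, due 17, tardiness 8
E: 25→32, due 23, tardiness 9
B: 32→36, due 19, tardiness 17
C: 36→39, due 11, tardiness 28
Sum = 0+8+9+17+28 = 62.
SPT (increasing processing time): C B E A D.
C: 0→3, due 11, tardiness 0
B: 3→7, due 19, tardiness 0
E: 7→14, due 23, tardiness 0
A: 14→24, due 17, tardiness 7
D: 24→39, due 15, tardiness 24
Sum = 0+0+0+7+24 = 31.
Difference = 62 − 31 = 31.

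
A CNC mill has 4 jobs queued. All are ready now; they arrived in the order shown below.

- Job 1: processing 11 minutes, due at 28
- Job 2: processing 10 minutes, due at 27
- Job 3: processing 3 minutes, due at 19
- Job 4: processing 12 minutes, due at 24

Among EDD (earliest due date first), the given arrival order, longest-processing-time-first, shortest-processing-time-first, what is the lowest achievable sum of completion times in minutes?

EDD (increasing due date): Job 3 Job 4 Job 2 Job 1.
Job 3: 0→3
Job 4: 3→15
Job 2: 15→25
Job 1: 25→36
Sum = 3+15+25+36 = 79.
FIFO (arrival order): Job 1 Job 2 Job 3 Job 4.
Job 1: 0→11
Job 2: 11→21
Job 3: 21→24
Job 4: 24→36
Sum = 11+21+24+36 = 92.
LPT (decreasing processing time): Job 4 Job 1 Job 2 Job 3.
Job 4: 0→12
Job 1: 12→23
Job 2: 23→33
Job 3: 33→36
Sum = 12+23+33+36 = 104.
SPT (increasing processing time): Job 3 Job 2 Job 1 Job 4.
Job 3: 0→3
Job 2: 3→13
Job 1: 13→24
Job 4: 24→36
Sum = 3+13+24+36 = 76.
EDD 79, FIFO 92, LPT 104, SPT 76 → minimum 76.

76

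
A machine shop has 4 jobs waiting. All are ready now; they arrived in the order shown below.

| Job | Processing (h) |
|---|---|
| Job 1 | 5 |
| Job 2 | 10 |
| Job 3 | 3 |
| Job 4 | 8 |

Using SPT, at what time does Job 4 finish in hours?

16

SPT (increasing processing time): Job 3 Job 1 Job 4 Job 2.
Job 3: 0→3
Job 1: 3→8
Job 4: 8→16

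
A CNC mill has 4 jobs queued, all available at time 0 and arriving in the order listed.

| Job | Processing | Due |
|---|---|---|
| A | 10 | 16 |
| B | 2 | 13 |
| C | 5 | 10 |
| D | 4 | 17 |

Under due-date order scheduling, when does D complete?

21

EDD (increasing due date): C B A D.
C: 0→5
B: 5→7
A: 7→17
D: 17→21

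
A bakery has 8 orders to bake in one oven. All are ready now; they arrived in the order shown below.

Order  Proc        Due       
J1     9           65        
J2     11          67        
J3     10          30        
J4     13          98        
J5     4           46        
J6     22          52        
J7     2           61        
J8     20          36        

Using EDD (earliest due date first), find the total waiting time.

333

EDD (increasing due date): J3 J8 J5 J6 J7 J1 J2 J4.
J3: waits 0, runs 0→10
J8: waits 10, runs 10→30
J5: waits 30, runs 30→34
J6: waits 34, runs 34→56
J7: waits 56, runs 56→58
J1: waits 58, runs 58→67
J2: waits 67, runs 67→78
J4: waits 78, runs 78→91
Sum = 0+10+30+34+56+58+67+78 = 333.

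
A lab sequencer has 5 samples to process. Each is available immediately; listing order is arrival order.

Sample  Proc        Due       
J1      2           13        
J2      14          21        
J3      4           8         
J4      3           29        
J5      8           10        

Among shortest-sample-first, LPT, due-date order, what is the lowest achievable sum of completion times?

64

SPT (increasing processing time): J1 J4 J3 J5 J2.
J1: 0→2
J4: 2→5
J3: 5→9
J5: 9→17
J2: 17→31
Sum = 2+5+9+17+31 = 64.
LPT (decreasing processing time): J2 J5 J3 J4 J1.
J2: 0→14
J5: 14→22
J3: 22→26
J4: 26→29
J1: 29→31
Sum = 14+22+26+29+31 = 122.
EDD (increasing due date): J3 J5 J1 J2 J4.
J3: 0→4
J5: 4→12
J1: 12→14
J2: 14→28
J4: 28→31
Sum = 4+12+14+28+31 = 89.
SPT 64, LPT 122, EDD 89 → minimum 64.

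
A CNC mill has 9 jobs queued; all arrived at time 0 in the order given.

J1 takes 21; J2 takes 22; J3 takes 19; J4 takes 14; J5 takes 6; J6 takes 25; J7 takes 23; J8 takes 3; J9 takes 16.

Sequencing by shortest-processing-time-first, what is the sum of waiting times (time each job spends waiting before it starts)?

SPT (increasing processing time): J8 J5 J4 J9 J3 J1 J2 J7 J6.
J8: waits 0, runs 0→3
J5: waits 3, runs 3→9
J4: waits 9, runs 9→23
J9: waits 23, runs 23→39
J3: waits 39, runs 39→58
J1: waits 58, runs 58→79
J2: waits 79, runs 79→101
J7: waits 101, runs 101→124
J6: waits 124, runs 124→149
Sum = 0+3+9+23+39+58+79+101+124 = 436.

436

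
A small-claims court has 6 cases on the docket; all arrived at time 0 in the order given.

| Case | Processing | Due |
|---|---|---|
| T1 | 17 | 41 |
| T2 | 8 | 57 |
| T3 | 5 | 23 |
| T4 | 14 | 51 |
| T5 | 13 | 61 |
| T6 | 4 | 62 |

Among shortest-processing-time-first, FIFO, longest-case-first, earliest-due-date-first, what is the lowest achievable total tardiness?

0

SPT (increasing processing time): T6 T3 T2 T5 T4 T1.
T6: 0→4, due 62, tardiness 0
T3: 4→9, due 23, tardiness 0
T2: 9→17, due 57, tardiness 0
T5: 17→30, due 61, tardiness 0
T4: 30→44, due 51, tardiness 0
T1: 44→61, due 41, tardiness 20
Sum = 0+0+0+0+0+20 = 20.
FIFO (arrival order): T1 T2 T3 T4 T5 T6.
T1: 0→17, due 41, tardiness 0
T2: 17→25, due 57, tardiness 0
T3: 25→30, due 23, tardiness 7
T4: 30→44, due 51, tardiness 0
T5: 44→57, due 61, tardiness 0
T6: 57→61, due 62, tardiness 0
Sum = 0+0+7+0+0+0 = 7.
LPT (decreasing processing time): T1 T4 T5 T2 T3 T6.
T1: 0→17, due 41, tardiness 0
T4: 17→31, due 51, tardiness 0
T5: 31→44, due 61, tardiness 0
T2: 44→52, due 57, tardiness 0
T3: 52→57, due 23, tardiness 34
T6: 57→61, due 62, tardiness 0
Sum = 0+0+0+0+34+0 = 34.
EDD (increasing due date): T3 T1 T4 T2 T5 T6.
T3: 0→5, due 23, tardiness 0
T1: 5→22, due 41, tardiness 0
T4: 22→36, due 51, tardiness 0
T2: 36→44, due 57, tardiness 0
T5: 44→57, due 61, tardiness 0
T6: 57→61, due 62, tardiness 0
Sum = 0+0+0+0+0+0 = 0.
SPT 20, FIFO 7, LPT 34, EDD 0 → minimum 0.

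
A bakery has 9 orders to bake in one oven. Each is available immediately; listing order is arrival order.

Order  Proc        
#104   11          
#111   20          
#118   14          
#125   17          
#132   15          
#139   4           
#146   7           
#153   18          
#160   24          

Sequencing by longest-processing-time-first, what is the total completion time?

LPT (decreasing processing time): #160 #111 #153 #125 #132 #118 #104 #146 #139.
#160: 0→24
#111: 24→44
#153: 44→62
#125: 62→79
#132: 79→94
#118: 94→108
#104: 108→119
#146: 119→126
#139: 126→130
Sum = 24+44+62+79+94+108+119+126+130 = 786.

786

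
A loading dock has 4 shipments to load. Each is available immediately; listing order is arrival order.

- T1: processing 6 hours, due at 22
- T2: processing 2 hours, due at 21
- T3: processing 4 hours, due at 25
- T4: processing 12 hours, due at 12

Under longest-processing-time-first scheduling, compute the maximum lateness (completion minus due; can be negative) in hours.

3

LPT (decreasing processing time): T4 T1 T3 T2.
T4: 0→12, due 12, lateness 0
T1: 12→18, due 22, lateness -4
T3: 18→22, due 25, lateness -3
T2: 22→24, due 21, lateness 3
Maximum = 3.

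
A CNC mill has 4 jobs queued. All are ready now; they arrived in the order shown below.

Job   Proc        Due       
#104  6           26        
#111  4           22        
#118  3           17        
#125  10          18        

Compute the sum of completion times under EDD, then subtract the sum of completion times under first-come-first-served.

EDD (increasing due date): #118 #125 #111 #104.
#118: 0→3
#125: 3→13
#111: 13→17
#104: 17→23
Sum = 3+13+17+23 = 56.
FIFO (arrival order): #104 #111 #118 #125.
#104: 0→6
#111: 6→10
#118: 10→13
#125: 13→23
Sum = 6+10+13+23 = 52.
Difference = 56 − 52 = 4.

4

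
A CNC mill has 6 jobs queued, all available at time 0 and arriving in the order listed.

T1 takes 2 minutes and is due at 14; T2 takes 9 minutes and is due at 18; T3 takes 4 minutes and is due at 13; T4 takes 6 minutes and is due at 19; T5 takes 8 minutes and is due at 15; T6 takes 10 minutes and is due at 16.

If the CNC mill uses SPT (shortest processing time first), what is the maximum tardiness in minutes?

SPT (increasing processing time): T1 T3 T4 T5 T2 T6.
T1: 0→2, due 14, tardiness 0
T3: 2→6, due 13, tardiness 0
T4: 6→12, due 19, tardiness 0
T5: 12→20, due 15, tardiness 5
T2: 20→29, due 18, tardiness 11
T6: 29→39, due 16, tardiness 23
Maximum = 23.

23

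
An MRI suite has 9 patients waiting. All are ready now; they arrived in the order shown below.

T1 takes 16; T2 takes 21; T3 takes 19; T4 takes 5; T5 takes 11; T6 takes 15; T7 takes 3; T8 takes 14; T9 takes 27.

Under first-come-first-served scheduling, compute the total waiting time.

523

FIFO (arrival order): T1 T2 T3 T4 T5 T6 T7 T8 T9.
T1: waits 0, runs 0→16
T2: waits 16, runs 16→37
T3: waits 37, runs 37→56
T4: waits 56, runs 56→61
T5: waits 61, runs 61→72
T6: waits 72, runs 72→87
T7: waits 87, runs 87→90
T8: waits 90, runs 90→104
T9: waits 104, runs 104→131
Sum = 0+16+37+56+61+72+87+90+104 = 523.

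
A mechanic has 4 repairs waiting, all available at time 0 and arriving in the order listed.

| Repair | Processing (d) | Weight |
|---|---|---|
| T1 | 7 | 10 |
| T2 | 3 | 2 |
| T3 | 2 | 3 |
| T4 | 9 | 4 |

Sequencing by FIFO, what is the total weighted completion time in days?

FIFO (arrival order): T1 T2 T3 T4.
T1: finishes 7, weight 10, w·C = 70
T2: finishes 10, weight 2, w·C = 20
T3: finishes 12, weight 3, w·C = 36
T4: finishes 21, weight 4, w·C = 84
Sum = 70+20+36+84 = 210.

210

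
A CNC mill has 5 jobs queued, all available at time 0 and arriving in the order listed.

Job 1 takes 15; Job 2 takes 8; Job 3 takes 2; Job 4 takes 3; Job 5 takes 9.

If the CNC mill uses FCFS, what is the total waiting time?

FIFO (arrival order): Job 1 Job 2 Job 3 Job 4 Job 5.
Job 1: waits 0, runs 0→15
Job 2: waits 15, runs 15→23
Job 3: waits 23, runs 23→25
Job 4: waits 25, runs 25→28
Job 5: waits 28, runs 28→37
Sum = 0+15+23+25+28 = 91.

91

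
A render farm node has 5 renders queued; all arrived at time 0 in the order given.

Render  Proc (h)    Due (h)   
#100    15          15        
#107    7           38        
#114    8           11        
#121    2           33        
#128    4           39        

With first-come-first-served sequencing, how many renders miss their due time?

FIFO (arrival order): #100 #107 #114 #121 #128.
#100: 0→15, due 15, tardiness 0
#107: 15→22, due 38, tardiness 0
#114: 22→30, due 11, tardiness 19
#121: 30→32, due 33, tardiness 0
#128: 32→36, due 39, tardiness 0
Late renders: 1.

1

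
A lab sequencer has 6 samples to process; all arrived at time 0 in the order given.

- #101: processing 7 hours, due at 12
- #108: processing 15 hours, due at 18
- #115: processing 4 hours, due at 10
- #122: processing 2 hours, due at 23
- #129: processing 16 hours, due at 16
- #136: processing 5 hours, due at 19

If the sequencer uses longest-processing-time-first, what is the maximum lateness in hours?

37

LPT (decreasing processing time): #129 #108 #101 #136 #115 #122.
#129: 0→16, due 16, lateness 0
#108: 16→31, due 18, lateness 13
#101: 31→38, due 12, lateness 26
#136: 38→43, due 19, lateness 24
#115: 43→47, due 10, lateness 37
#122: 47→49, due 23, lateness 26
Maximum = 37.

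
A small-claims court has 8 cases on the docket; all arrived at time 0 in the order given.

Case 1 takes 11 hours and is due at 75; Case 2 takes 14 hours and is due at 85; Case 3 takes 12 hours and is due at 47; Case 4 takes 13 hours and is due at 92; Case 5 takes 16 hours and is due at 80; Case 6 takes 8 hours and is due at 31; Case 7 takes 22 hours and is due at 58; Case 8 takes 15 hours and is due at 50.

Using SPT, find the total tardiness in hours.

85

SPT (increasing processing time): Case 6 Case 1 Case 3 Case 4 Case 2 Case 8 Case 5 Case 7.
Case 6: 0→8, due 31, tardiness 0
Case 1: 8→19, due 75, tardiness 0
Case 3: 19→31, due 47, tardiness 0
Case 4: 31→44, due 92, tardiness 0
Case 2: 44→58, due 85, tardiness 0
Case 8: 58→73, due 50, tardiness 23
Case 5: 73→89, due 80, tardiness 9
Case 7: 89→111, due 58, tardiness 53
Sum = 0+0+0+0+0+23+9+53 = 85.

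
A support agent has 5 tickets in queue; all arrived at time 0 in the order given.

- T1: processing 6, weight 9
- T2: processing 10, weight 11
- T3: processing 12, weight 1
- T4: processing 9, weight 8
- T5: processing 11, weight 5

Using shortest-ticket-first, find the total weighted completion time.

677

SPT (increasing processing time): T1 T4 T2 T5 T3.
T1: finishes 6, weight 9, w·C = 54
T4: finishes 15, weight 8, w·C = 120
T2: finishes 25, weight 11, w·C = 275
T5: finishes 36, weight 5, w·C = 180
T3: finishes 48, weight 1, w·C = 48
Sum = 54+120+275+180+48 = 677.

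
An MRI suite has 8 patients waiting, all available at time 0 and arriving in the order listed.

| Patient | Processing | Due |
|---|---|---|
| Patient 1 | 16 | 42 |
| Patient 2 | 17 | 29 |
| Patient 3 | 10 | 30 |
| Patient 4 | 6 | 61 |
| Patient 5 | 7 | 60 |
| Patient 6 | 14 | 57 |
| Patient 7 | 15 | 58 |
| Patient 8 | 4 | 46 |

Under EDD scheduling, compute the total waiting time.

EDD (increasing due date): Patient 2 Patient 3 Patient 1 Patient 8 Patient 6 Patient 7 Patient 5 Patient 4.
Patient 2: waits 0, runs 0→17
Patient 3: waits 17, runs 17→27
Patient 1: waits 27, runs 27→43
Patient 8: waits 43, runs 43→47
Patient 6: waits 47, runs 47→61
Patient 7: waits 61, runs 61→76
Patient 5: waits 76, runs 76→83
Patient 4: waits 83, runs 83→89
Sum = 0+17+27+43+47+61+76+83 = 354.

354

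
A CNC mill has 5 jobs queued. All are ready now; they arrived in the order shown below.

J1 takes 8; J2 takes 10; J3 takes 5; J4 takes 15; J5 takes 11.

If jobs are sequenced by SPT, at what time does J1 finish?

SPT (increasing processing time): J3 J1 J2 J5 J4.
J3: 0→5
J1: 5→13

13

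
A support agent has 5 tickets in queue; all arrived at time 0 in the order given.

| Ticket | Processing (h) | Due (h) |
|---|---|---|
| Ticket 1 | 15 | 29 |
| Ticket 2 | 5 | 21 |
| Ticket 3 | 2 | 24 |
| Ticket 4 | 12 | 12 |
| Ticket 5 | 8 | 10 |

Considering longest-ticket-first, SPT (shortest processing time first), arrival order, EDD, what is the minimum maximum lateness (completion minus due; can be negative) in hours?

13

LPT (decreasing processing time): Ticket 1 Ticket 4 Ticket 5 Ticket 2 Ticket 3.
Ticket 1: 0→15, due 29, lateness -14
Ticket 4: 15→27, due 12, lateness 15
Ticket 5: 27→35, due 10, lateness 25
Ticket 2: 35→40, due 21, lateness 19
Ticket 3: 40→42, due 24, lateness 18
Maximum = 25.
SPT (increasing processing time): Ticket 3 Ticket 2 Ticket 5 Ticket 4 Ticket 1.
Ticket 3: 0→2, due 24, lateness -22
Ticket 2: 2→7, due 21, lateness -14
Ticket 5: 7→15, due 10, lateness 5
Ticket 4: 15→27, due 12, lateness 15
Ticket 1: 27→42, due 29, lateness 13
Maximum = 15.
FIFO (arrival order): Ticket 1 Ticket 2 Ticket 3 Ticket 4 Ticket 5.
Ticket 1: 0→15, due 29, lateness -14
Ticket 2: 15→20, due 21, lateness -1
Ticket 3: 20→22, due 24, lateness -2
Ticket 4: 22→34, due 12, lateness 22
Ticket 5: 34→42, due 10, lateness 32
Maximum = 32.
EDD (increasing due date): Ticket 5 Ticket 4 Ticket 2 Ticket 3 Ticket 1.
Ticket 5: 0→8, due 10, lateness -2
Ticket 4: 8→20, due 12, lateness 8
Ticket 2: 20→25, due 21, lateness 4
Ticket 3: 25→27, due 24, lateness 3
Ticket 1: 27→42, due 29, lateness 13
Maximum = 13.
LPT 25, SPT 15, FIFO 32, EDD 13 → minimum 13.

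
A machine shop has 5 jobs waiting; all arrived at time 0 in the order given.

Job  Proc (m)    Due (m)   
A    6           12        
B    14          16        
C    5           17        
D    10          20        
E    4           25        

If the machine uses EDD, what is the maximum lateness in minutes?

15

EDD (increasing due date): A B C D E.
A: 0→6, due 12, lateness -6
B: 6→20, due 16, lateness 4
C: 20→25, due 17, lateness 8
D: 25→35, due 20, lateness 15
E: 35→39, due 25, lateness 14
Maximum = 15.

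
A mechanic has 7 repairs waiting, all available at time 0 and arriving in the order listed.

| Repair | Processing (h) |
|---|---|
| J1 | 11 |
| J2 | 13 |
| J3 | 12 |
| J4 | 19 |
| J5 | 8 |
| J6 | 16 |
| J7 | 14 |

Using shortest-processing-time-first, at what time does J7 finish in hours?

SPT (increasing processing time): J5 J1 J3 J2 J7 J6 J4.
J5: 0→8
J1: 8→19
J3: 19→31
J2: 31→44
J7: 44→58

58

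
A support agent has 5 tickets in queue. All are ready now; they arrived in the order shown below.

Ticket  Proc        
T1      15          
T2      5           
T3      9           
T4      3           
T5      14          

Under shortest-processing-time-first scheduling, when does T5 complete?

SPT (increasing processing time): T4 T2 T3 T5 T1.
T4: 0→3
T2: 3→8
T3: 8→17
T5: 17→31

31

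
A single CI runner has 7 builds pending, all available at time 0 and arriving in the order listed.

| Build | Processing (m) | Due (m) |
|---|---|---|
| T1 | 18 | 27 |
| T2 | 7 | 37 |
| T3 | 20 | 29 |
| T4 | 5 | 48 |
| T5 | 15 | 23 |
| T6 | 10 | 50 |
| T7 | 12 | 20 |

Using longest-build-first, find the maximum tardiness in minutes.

LPT (decreasing processing time): T3 T1 T5 T7 T6 T2 T4.
T3: 0→20, due 29, tardiness 0
T1: 20→38, due 27, tardiness 11
T5: 38→53, due 23, tardiness 30
T7: 53→65, due 20, tardiness 45
T6: 65→75, due 50, tardiness 25
T2: 75→82, due 37, tardiness 45
T4: 82→87, due 48, tardiness 39
Maximum = 45.

45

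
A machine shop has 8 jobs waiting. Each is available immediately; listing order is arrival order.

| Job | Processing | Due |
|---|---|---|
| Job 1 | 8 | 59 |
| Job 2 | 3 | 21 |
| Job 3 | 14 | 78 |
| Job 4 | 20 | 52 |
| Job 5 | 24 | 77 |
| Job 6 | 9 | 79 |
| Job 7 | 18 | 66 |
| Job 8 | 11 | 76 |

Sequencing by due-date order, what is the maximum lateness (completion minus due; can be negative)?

EDD (increasing due date): Job 2 Job 4 Job 1 Job 7 Job 8 Job 5 Job 3 Job 6.
Job 2: 0→3, due 21, lateness -18
Job 4: 3→23, due 52, lateness -29
Job 1: 23→31, due 59, lateness -28
Job 7: 31→49, due 66, lateness -17
Job 8: 49→60, due 76, lateness -16
Job 5: 60→84, due 77, lateness 7
Job 3: 84→98, due 78, lateness 20
Job 6: 98→107, due 79, lateness 28
Maximum = 28.

28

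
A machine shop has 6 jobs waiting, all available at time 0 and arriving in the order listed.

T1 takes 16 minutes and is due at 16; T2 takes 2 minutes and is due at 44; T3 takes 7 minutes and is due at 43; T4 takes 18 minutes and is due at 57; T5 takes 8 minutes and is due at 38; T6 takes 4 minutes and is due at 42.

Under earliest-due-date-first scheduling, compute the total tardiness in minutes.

0

EDD (increasing due date): T1 T5 T6 T3 T2 T4.
T1: 0→16, due 16, tardiness 0
T5: 16→24, due 38, tardiness 0
T6: 24→28, due 42, tardiness 0
T3: 28→35, due 43, tardiness 0
T2: 35→37, due 44, tardiness 0
T4: 37→55, due 57, tardiness 0
Sum = 0+0+0+0+0+0 = 0.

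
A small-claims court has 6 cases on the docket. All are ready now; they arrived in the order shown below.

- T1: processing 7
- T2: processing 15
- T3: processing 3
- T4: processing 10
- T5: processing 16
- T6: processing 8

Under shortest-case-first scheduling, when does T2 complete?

SPT (increasing processing time): T3 T1 T6 T4 T2 T5.
T3: 0→3
T1: 3→10
T6: 10→18
T4: 18→28
T2: 28→43

43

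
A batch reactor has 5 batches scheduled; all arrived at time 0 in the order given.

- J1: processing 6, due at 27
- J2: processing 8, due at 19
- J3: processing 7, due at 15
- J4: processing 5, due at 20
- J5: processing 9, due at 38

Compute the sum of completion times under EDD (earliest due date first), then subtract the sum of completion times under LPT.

EDD (increasing due date): J3 J2 J4 J1 J5.
J3: 0→7
J2: 7→15
J4: 15→20
J1: 20→26
J5: 26→35
Sum = 7+15+20+26+35 = 103.
LPT (decreasing processing time): J5 J2 J3 J1 J4.
J5: 0→9
J2: 9→17
J3: 17→24
J1: 24→30
J4: 30→35
Sum = 9+17+24+30+35 = 115.
Difference = 103 − 115 = -12.

-12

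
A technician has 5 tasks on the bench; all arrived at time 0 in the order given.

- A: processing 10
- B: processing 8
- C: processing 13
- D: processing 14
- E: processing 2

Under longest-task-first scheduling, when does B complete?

LPT (decreasing processing time): D C A B E.
D: 0→14
C: 14→27
A: 27→37
B: 37→45

45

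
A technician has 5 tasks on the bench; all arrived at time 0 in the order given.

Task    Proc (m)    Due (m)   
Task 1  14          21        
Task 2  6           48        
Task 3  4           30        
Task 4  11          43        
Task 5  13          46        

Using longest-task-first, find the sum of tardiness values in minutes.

18

LPT (decreasing processing time): Task 1 Task 5 Task 4 Task 2 Task 3.
Task 1: 0→14, due 21, tardiness 0
Task 5: 14→27, due 46, tardiness 0
Task 4: 27→38, due 43, tardiness 0
Task 2: 38→44, due 48, tardiness 0
Task 3: 44→48, due 30, tardiness 18
Sum = 0+0+0+0+18 = 18.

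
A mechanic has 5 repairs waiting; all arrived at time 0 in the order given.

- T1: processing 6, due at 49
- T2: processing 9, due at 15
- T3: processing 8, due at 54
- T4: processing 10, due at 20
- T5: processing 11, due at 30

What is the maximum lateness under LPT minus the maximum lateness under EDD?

LPT (decreasing processing time): T5 T4 T2 T3 T1.
T5: 0→11, due 30, lateness -19
T4: 11→21, due 20, lateness 1
T2: 21→30, due 15, lateness 15
T3: 30→38, due 54, lateness -16
T1: 38→44, due 49, lateness -5
Maximum = 15.
EDD (increasing due date): T2 T4 T5 T1 T3.
T2: 0→9, due 15, lateness -6
T4: 9→19, due 20, lateness -1
T5: 19→30, due 30, lateness 0
T1: 30→36, due 49, lateness -13
T3: 36→44, due 54, lateness -10
Maximum = 0.
Difference = 15 − 0 = 15.

15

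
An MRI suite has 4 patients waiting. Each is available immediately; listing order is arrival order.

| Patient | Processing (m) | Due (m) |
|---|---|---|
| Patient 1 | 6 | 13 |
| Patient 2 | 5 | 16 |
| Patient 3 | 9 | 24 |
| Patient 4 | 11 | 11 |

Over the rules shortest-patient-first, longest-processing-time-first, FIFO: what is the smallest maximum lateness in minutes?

15

SPT (increasing processing time): Patient 2 Patient 1 Patient 3 Patient 4.
Patient 2: 0→5, due 16, lateness -11
Patient 1: 5→11, due 13, lateness -2
Patient 3: 11→20, due 24, lateness -4
Patient 4: 20→31, due 11, lateness 20
Maximum = 20.
LPT (decreasing processing time): Patient 4 Patient 3 Patient 1 Patient 2.
Patient 4: 0→11, due 11, lateness 0
Patient 3: 11→20, due 24, lateness -4
Patient 1: 20→26, due 13, lateness 13
Patient 2: 26→31, due 16, lateness 15
Maximum = 15.
FIFO (arrival order): Patient 1 Patient 2 Patient 3 Patient 4.
Patient 1: 0→6, due 13, lateness -7
Patient 2: 6→11, due 16, lateness -5
Patient 3: 11→20, due 24, lateness -4
Patient 4: 20→31, due 11, lateness 20
Maximum = 20.
SPT 20, LPT 15, FIFO 20 → minimum 15.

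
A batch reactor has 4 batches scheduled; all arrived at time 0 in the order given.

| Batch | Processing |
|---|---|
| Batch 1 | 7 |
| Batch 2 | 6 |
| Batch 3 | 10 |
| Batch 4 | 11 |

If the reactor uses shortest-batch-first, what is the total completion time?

SPT (increasing processing time): Batch 2 Batch 1 Batch 3 Batch 4.
Batch 2: 0→6
Batch 1: 6→13
Batch 3: 13→23
Batch 4: 23→34
Sum = 6+13+23+34 = 76.

76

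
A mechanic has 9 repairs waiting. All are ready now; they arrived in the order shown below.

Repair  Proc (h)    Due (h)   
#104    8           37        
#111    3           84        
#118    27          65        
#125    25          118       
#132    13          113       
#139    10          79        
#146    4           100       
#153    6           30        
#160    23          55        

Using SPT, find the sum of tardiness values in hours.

66

SPT (increasing processing time): #111 #146 #153 #104 #139 #132 #160 #125 #118.
#111: 0→3, due 84, tardiness 0
#146: 3→7, due 100, tardiness 0
#153: 7→13, due 30, tardiness 0
#104: 13→21, due 37, tardiness 0
#139: 21→31, due 79, tardiness 0
#132: 31→44, due 113, tardiness 0
#160: 44→67, due 55, tardiness 12
#125: 67→92, due 118, tardiness 0
#118: 92→119, due 65, tardiness 54
Sum = 0+0+0+0+0+0+12+0+54 = 66.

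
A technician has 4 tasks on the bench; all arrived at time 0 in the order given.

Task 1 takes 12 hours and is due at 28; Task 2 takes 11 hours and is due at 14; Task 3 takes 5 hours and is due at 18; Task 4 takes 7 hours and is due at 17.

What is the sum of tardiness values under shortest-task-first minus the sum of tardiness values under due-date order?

3

SPT (increasing processing time): Task 3 Task 4 Task 2 Task 1.
Task 3: 0→5, due 18, tardiness 0
Task 4: 5→12, due 17, tardiness 0
Task 2: 12→23, due 14, tardiness 9
Task 1: 23→35, due 28, tardiness 7
Sum = 0+0+9+7 = 16.
EDD (increasing due date): Task 2 Task 4 Task 3 Task 1.
Task 2: 0→11, due 14, tardiness 0
Task 4: 11→18, due 17, tardiness 1
Task 3: 18→23, due 18, tardiness 5
Task 1: 23→35, due 28, tardiness 7
Sum = 0+1+5+7 = 13.
Difference = 16 − 13 = 3.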